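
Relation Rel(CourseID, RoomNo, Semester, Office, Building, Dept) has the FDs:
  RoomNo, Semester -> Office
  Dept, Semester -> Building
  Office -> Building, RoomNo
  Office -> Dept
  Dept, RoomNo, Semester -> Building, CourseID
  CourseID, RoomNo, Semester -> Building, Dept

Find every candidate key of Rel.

{Office, Semester}, {RoomNo, Semester}

No FD produces {Semester}, so it must be in every candidate key.
{Office, Semester}⁺ = {Building, CourseID, Dept, Office, RoomNo, Semester} — all of the relation — so {Office, Semester} is a candidate key.
{RoomNo, Semester}⁺ = {Building, CourseID, Dept, Office, RoomNo, Semester} — all of the relation — so {RoomNo, Semester} is a candidate key.
These are minimal and exhaustive — every other superkey contains one of them.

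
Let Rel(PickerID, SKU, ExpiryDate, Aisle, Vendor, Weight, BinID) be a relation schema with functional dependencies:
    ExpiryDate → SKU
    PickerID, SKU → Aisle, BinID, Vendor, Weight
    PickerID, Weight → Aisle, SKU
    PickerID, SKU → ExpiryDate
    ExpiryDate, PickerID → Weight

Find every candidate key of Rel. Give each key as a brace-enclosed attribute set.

Attributes never on any right-hand side: {PickerID} — every candidate key must contain it.
{ExpiryDate, PickerID}⁺ = {Aisle, BinID, ExpiryDate, PickerID, SKU, Vendor, Weight} — all of the relation — so {ExpiryDate, PickerID} is a candidate key.
{PickerID, SKU}⁺ = {Aisle, BinID, ExpiryDate, PickerID, SKU, Vendor, Weight} — all of the relation — so {PickerID, SKU} is a candidate key.
{PickerID, Weight}⁺ = {Aisle, BinID, ExpiryDate, PickerID, SKU, Vendor, Weight} — all of the relation — so {PickerID, Weight} is a candidate key.
No proper subset of any of these is a key, and no other minimal superkey exists.

{ExpiryDate, PickerID}, {PickerID, SKU}, {PickerID, Weight}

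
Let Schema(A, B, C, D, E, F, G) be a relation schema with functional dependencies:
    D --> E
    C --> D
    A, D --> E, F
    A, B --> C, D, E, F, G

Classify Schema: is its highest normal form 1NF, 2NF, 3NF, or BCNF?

Candidate key: {A, B}. Prime attributes: {A, B}.
D --> E: {D}⁺ = {D, E}, which is not all of the attributes, so the left side is not a superkey — BCNF is violated.
D --> E determines the non-prime attribute {E} from a non-superkey — 3NF is violated.
No proper subset of a key has a non-prime attribute in its closure, so there is no partial dependency; 2NF holds.

2NF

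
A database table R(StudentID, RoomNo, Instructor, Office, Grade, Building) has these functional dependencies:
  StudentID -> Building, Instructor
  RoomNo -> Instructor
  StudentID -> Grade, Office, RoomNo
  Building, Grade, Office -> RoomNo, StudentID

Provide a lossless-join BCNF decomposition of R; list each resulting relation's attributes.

Candidate keys of the original relation: {Building, Grade, Office}, {StudentID}.
In {Building, Grade, Instructor, Office, RoomNo, StudentID}, {RoomNo} is not a superkey ({RoomNo}⁺ restricted to this set is {Instructor, RoomNo}), so split on RoomNo -> Instructor into {Instructor, RoomNo} and {Building, Grade, Office, RoomNo, StudentID}.
{Instructor, RoomNo} has no BCNF violation.
{Building, Grade, Office, RoomNo, StudentID} has no BCNF violation.

{Building, Grade, Office, RoomNo, StudentID}; {Instructor, RoomNo}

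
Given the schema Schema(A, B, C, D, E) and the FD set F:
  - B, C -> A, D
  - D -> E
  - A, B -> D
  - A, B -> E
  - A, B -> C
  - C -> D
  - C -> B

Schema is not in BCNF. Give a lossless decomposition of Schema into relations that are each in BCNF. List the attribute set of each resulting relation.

Candidate keys of the original relation: {A, B}, {C}.
In {A, B, C, D, E}, {D} is not a superkey ({D}⁺ restricted to this set is {D, E}), so split on D -> E into {D, E} and {A, B, C, D}.
{D, E} is in BCNF.
{A, B, C, D} is in BCNF.

{A, B, C, D}; {D, E}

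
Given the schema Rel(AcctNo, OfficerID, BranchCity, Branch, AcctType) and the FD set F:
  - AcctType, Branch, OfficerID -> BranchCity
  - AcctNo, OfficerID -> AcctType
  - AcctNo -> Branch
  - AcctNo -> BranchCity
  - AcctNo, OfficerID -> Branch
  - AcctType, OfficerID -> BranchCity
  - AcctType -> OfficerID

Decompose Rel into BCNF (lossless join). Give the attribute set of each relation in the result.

{AcctNo, AcctType}; {AcctNo, Branch}; {AcctType, Branch}; {AcctType, BranchCity, OfficerID}

Candidate keys of the original relation: {AcctNo, AcctType}, {AcctNo, OfficerID}.
{AcctNo, AcctType, Branch, BranchCity, OfficerID}: {AcctType, Branch, OfficerID} determines {AcctType, Branch, BranchCity, OfficerID} here but is not a superkey — split on AcctType, Branch, OfficerID -> BranchCity, giving {AcctType, Branch, BranchCity, OfficerID} and {AcctNo, AcctType, Branch, OfficerID}.
{AcctType, Branch, BranchCity, OfficerID}: {AcctType, OfficerID} determines {AcctType, BranchCity, OfficerID} here but is not a superkey — split on AcctType, OfficerID -> BranchCity, giving {AcctType, BranchCity, OfficerID} and {AcctType, Branch, OfficerID}.
{AcctType, BranchCity, OfficerID} is in BCNF.
{AcctType, Branch, OfficerID}: {AcctType} determines {AcctType, OfficerID} here but is not a superkey — split on AcctType -> OfficerID, giving {AcctType, OfficerID} and {AcctType, Branch}.
{AcctType, OfficerID} is in BCNF.
{AcctType, Branch} is in BCNF.
{AcctNo, AcctType, Branch, OfficerID}: {AcctNo} determines {AcctNo, Branch} here but is not a superkey — split on AcctNo -> Branch, giving {AcctNo, Branch} and {AcctNo, AcctType, OfficerID}.
{AcctNo, Branch} is in BCNF.
{AcctNo, AcctType, OfficerID}: {AcctType} determines {AcctType, OfficerID} here but is not a superkey — split on AcctType -> OfficerID, giving {AcctType, OfficerID} and {AcctNo, AcctType}.
{AcctType, OfficerID} is in BCNF.
{AcctNo, AcctType} is in BCNF.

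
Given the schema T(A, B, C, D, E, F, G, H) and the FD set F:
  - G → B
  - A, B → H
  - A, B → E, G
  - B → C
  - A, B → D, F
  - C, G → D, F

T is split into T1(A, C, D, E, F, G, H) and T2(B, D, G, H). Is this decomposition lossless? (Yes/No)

Yes

T1 ∩ T2 = {D, G, H}; its closure under F is {B, C, D, F, G, H}.
This includes all of T2, so the common attributes are a superkey of T2 — the join is lossless.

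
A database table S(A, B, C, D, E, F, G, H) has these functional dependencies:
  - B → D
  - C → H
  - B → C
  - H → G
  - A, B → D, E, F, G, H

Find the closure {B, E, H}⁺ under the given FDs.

{B, C, D, E, G, H}

Start with {B, E, H}.
B → D applies; add {D} → now {B, D, E, H}.
B → C applies; add {C} → now {B, C, D, E, H}.
H → G applies; add {G} → now {B, C, D, E, G, H}.
No further FD applies.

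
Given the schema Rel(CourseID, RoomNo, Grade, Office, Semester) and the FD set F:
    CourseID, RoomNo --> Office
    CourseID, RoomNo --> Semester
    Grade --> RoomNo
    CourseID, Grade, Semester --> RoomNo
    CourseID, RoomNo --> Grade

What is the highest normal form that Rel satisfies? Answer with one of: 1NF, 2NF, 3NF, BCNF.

Candidate keys: {CourseID, Grade}, {CourseID, RoomNo}. Prime attributes: {CourseID, Grade, RoomNo}.
Grade --> RoomNo: {Grade}⁺ = {Grade, RoomNo}, which is not all of the attributes, so the left side is not a superkey — BCNF is violated.
Since {RoomNo} ⊆ prime attributes and every other non-superkey FD also has a prime right side, the schema is in 3NF.

3NF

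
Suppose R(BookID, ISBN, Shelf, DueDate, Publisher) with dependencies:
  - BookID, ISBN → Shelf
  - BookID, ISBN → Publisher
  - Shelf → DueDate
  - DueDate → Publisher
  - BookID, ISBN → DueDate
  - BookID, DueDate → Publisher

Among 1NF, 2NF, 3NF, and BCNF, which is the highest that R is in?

2NF

Candidate key: {BookID, ISBN}. Prime attributes: {BookID, ISBN}.
Shelf → DueDate breaks BCNF: {Shelf}⁺ = {DueDate, Publisher, Shelf}, so {Shelf} is not a superkey.
Shelf → DueDate determines the non-prime attribute {DueDate} from a non-superkey — 3NF is violated.
Checking every proper subset of each key, none determines a non-prime attribute — 2NF is satisfied.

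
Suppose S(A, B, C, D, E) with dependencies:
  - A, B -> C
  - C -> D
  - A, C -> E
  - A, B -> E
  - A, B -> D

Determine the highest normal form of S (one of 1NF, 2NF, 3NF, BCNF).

2NF

Candidate key: {A, B}. Prime attributes: {A, B}.
For C -> D we have {C}⁺ = {C, D}; {C} is not a superkey, so BCNF fails.
C -> D has non-prime {D} on the right and a non-superkey on the left, so 3NF fails.
No proper subset of a key has a non-prime attribute in its closure, so there is no partial dependency; 2NF holds.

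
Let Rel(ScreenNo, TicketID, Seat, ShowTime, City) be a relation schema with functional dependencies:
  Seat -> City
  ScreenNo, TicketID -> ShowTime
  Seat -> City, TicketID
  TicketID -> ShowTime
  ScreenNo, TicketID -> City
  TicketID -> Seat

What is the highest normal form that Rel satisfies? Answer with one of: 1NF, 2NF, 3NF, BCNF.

Candidate keys: {ScreenNo, Seat}, {ScreenNo, TicketID}. Prime attributes: {ScreenNo, Seat, TicketID}.
Seat -> City breaks BCNF: {Seat}⁺ = {City, Seat, ShowTime, TicketID}, so {Seat} is not a superkey.
Seat -> City has non-prime {City} on the right and a non-superkey on the left, so 3NF fails.
Since {Seat} ⊂ {ScreenNo, Seat} and {Seat}⁺ ⊇ {City, ShowTime} with {City, ShowTime} non-prime, there is a partial dependency; 2NF fails.

1NF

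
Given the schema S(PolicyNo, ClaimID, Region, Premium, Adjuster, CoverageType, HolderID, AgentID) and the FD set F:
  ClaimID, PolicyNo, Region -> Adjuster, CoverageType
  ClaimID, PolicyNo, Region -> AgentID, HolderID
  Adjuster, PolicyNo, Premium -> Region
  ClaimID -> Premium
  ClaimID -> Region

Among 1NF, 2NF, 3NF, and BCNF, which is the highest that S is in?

1NF

Candidate key: {ClaimID, PolicyNo}. Prime attributes: {ClaimID, PolicyNo}.
Adjuster, PolicyNo, Premium -> Region: {Adjuster, PolicyNo, Premium}⁺ = {Adjuster, PolicyNo, Premium, Region}, which is not all of the attributes, so the left side is not a superkey — BCNF is violated.
Adjuster, PolicyNo, Premium -> Region determines the non-prime attribute {Region} from a non-superkey — 3NF is violated.
{ClaimID} is a proper subset of the key {ClaimID, PolicyNo}, and {ClaimID}⁺ contains the non-prime attributes {Premium, Region} — a partial dependency, so 2NF is violated.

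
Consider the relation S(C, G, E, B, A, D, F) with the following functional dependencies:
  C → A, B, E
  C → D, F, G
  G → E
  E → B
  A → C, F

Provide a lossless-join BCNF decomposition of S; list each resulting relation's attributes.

{A, C, D, F, G}; {B, E}; {E, G}

Candidate keys of the original relation: {A}, {C}.
{A, B, C, D, E, F, G}: {G} determines {B, E, G} here but is not a superkey — split on G → B, E, giving {B, E, G} and {A, C, D, F, G}.
{B, E, G}: {E} determines {B, E} here but is not a superkey — split on E → B, giving {B, E} and {E, G}.
{B, E} has no BCNF violation.
{E, G} has no BCNF violation.
{A, C, D, F, G} has no BCNF violation.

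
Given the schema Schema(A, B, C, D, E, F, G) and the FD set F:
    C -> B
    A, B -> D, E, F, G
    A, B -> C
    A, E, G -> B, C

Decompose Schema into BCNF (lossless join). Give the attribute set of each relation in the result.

{A, C, D, E, F, G}; {B, C}

Candidate keys of the original relation: {A, B}, {A, C}, {A, E, G}.
Within {A, B, C, D, E, F, G}: {C}⁺ ∩ {A, B, C, D, E, F, G} = {B, C}, not the whole set, so C -> B violates BCNF; decompose into {B, C} and {A, C, D, E, F, G}.
{B, C} has no BCNF violation.
{A, C, D, E, F, G} has no BCNF violation.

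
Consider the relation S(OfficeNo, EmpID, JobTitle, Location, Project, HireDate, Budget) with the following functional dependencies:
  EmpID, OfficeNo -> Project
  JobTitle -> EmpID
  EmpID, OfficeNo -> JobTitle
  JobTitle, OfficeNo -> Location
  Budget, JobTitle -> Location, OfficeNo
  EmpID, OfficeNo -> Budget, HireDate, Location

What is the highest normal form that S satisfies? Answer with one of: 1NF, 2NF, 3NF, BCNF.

3NF

Candidate keys: {Budget, JobTitle}, {EmpID, OfficeNo}, {JobTitle, OfficeNo}. Prime attributes: {Budget, EmpID, JobTitle, OfficeNo}.
JobTitle -> EmpID: {JobTitle}⁺ = {EmpID, JobTitle}, which is not all of the attributes, so the left side is not a superkey — BCNF is violated.
But every attribute on its right side ({EmpID}) is prime, and the same holds for every other non-superkey FD, so 3NF still holds.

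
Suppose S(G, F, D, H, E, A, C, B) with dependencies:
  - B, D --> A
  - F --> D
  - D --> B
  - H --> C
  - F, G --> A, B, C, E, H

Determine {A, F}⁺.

Start with {A, F}.
F --> D applies; add {D} → now {A, D, F}.
D --> B applies; add {B} → now {A, B, D, F}.
No further FD applies.

{A, B, D, F}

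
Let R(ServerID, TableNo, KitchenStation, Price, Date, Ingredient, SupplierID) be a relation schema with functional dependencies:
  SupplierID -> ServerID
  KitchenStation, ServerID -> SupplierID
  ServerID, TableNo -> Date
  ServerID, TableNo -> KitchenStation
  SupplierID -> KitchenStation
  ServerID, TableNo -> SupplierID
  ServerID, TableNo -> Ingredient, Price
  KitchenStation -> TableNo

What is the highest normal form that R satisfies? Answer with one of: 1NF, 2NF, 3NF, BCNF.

3NF

Candidate keys: {KitchenStation, ServerID}, {ServerID, TableNo}, {SupplierID}. Prime attributes: {KitchenStation, ServerID, SupplierID, TableNo}.
KitchenStation -> TableNo: {KitchenStation}⁺ = {KitchenStation, TableNo}, which is not all of the attributes, so the left side is not a superkey — BCNF is violated.
Since {TableNo} ⊆ prime attributes and every other non-superkey FD also has a prime right side, the schema is in 3NF.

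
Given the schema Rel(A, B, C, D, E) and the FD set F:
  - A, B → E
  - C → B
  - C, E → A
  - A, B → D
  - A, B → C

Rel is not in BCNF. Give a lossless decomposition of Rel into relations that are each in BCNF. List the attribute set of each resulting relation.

{A, C, D, E}; {B, C}

Candidate keys of the original relation: {A, B}, {A, C}, {C, E}.
Within {A, B, C, D, E}: {C}⁺ ∩ {A, B, C, D, E} = {B, C}, not the whole set, so C → B violates BCNF; decompose into {B, C} and {A, C, D, E}.
{B, C} has no BCNF violation.
{A, C, D, E} has no BCNF violation.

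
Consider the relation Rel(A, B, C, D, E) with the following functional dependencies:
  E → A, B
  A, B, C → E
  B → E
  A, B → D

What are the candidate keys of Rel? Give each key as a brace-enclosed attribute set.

{C} never appears on the right of any FD, so every key must include it.
{B, C}⁺ = {A, B, C, D, E} — all of the relation — so {B, C} is a candidate key.
{C, E}⁺ = {A, B, C, D, E} — all of the relation — so {C, E} is a candidate key.
Any other superkey properly contains one of these, so there are no further candidate keys.

{B, C}, {C, E}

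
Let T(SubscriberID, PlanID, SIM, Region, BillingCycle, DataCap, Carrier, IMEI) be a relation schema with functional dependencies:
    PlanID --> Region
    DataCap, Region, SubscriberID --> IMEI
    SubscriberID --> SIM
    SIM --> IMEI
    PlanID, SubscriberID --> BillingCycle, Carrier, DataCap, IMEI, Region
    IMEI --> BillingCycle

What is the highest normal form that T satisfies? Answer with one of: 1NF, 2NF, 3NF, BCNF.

Candidate key: {PlanID, SubscriberID}. Prime attributes: {PlanID, SubscriberID}.
PlanID --> Region breaks BCNF: {PlanID}⁺ = {PlanID, Region}, so {PlanID} is not a superkey.
PlanID --> Region has non-prime {Region} on the right and a non-superkey on the left, so 3NF fails.
Since {PlanID} ⊂ {PlanID, SubscriberID} and {PlanID}⁺ ⊇ {Region} with {Region} non-prime, there is a partial dependency; 2NF fails.

1NF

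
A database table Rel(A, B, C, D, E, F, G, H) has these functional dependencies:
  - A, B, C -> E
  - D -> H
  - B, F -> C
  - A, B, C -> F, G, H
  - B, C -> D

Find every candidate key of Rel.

No FD produces {A, B}, so they must be in every candidate key.
Closure of {A, B, C} is {A, B, C, D, E, F, G, H}, the whole schema; {A, B, C} is a candidate key.
Closure of {A, B, F} is {A, B, C, D, E, F, G, H}, the whole schema; {A, B, F} is a candidate key.
These are minimal and exhaustive — every other superkey contains one of them.

{A, B, C}, {A, B, F}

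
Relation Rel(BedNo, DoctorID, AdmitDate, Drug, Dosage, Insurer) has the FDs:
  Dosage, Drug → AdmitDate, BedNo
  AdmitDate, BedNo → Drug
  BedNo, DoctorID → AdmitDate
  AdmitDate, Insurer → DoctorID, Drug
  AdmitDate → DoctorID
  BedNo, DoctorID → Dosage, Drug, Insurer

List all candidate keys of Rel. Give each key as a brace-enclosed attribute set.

{AdmitDate, BedNo}, {AdmitDate, Dosage, Insurer}, {BedNo, DoctorID}, {Dosage, Drug}

{AdmitDate, BedNo}⁺ = {AdmitDate, BedNo, DoctorID, Dosage, Drug, Insurer}, which is every attribute, so {AdmitDate, BedNo} is a candidate key.
{BedNo, DoctorID}⁺ = {AdmitDate, BedNo, DoctorID, Dosage, Drug, Insurer}, which is every attribute, so {BedNo, DoctorID} is a candidate key.
{Dosage, Drug}⁺ = {AdmitDate, BedNo, DoctorID, Dosage, Drug, Insurer}, which is every attribute, so {Dosage, Drug} is a candidate key.
{AdmitDate, Dosage, Insurer}⁺ = {AdmitDate, BedNo, DoctorID, Dosage, Drug, Insurer}, which is every attribute, so {AdmitDate, Dosage, Insurer} is a candidate key.
These are minimal and exhaustive — every other superkey contains one of them.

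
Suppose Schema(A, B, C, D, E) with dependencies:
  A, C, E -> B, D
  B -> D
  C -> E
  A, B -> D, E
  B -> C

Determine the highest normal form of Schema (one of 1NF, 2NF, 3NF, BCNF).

1NF

Candidate keys: {A, B}, {A, C}. Prime attributes: {A, B, C}.
B -> D: {B}⁺ = {B, C, D, E}, which is not all of the attributes, so the left side is not a superkey — BCNF is violated.
Because {D} is non-prime and the left side of B -> D is not a superkey, the relation is not in 3NF.
The proper key subset {B} of {A, B} determines non-prime {D, E}, so the relation is not even in 2NF.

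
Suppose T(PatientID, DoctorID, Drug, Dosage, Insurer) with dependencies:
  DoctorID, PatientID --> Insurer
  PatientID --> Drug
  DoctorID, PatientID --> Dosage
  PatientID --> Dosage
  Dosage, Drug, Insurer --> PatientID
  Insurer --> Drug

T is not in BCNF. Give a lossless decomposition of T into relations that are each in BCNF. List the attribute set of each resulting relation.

{DoctorID, Insurer, PatientID}; {Dosage, Drug, PatientID}

Candidate keys of the original relation: {DoctorID, Dosage, Insurer}, {DoctorID, PatientID}.
{DoctorID, Dosage, Drug, Insurer, PatientID}: {PatientID} determines {Dosage, Drug, PatientID} here but is not a superkey — split on PatientID --> Dosage, Drug, giving {Dosage, Drug, PatientID} and {DoctorID, Insurer, PatientID}.
{Dosage, Drug, PatientID} is in BCNF.
{DoctorID, Insurer, PatientID} is in BCNF.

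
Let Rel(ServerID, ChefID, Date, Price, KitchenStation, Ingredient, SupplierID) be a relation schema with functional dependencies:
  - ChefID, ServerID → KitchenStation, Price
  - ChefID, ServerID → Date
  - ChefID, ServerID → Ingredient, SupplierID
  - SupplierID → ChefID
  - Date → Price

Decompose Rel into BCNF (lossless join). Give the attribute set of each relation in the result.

Candidate keys of the original relation: {ChefID, ServerID}, {ServerID, SupplierID}.
In {ChefID, Date, Ingredient, KitchenStation, Price, ServerID, SupplierID}, {SupplierID} is not a superkey ({SupplierID}⁺ restricted to this set is {ChefID, SupplierID}), so split on SupplierID → ChefID into {ChefID, SupplierID} and {Date, Ingredient, KitchenStation, Price, ServerID, SupplierID}.
{ChefID, SupplierID}: every determinant is a superkey — BCNF.
In {Date, Ingredient, KitchenStation, Price, ServerID, SupplierID}, {Date} is not a superkey ({Date}⁺ restricted to this set is {Date, Price}), so split on Date → Price into {Date, Price} and {Date, Ingredient, KitchenStation, ServerID, SupplierID}.
{Date, Price}: every determinant is a superkey — BCNF.
{Date, Ingredient, KitchenStation, ServerID, SupplierID}: every determinant is a superkey — BCNF.

{ChefID, SupplierID}; {Date, Ingredient, KitchenStation, ServerID, SupplierID}; {Date, Price}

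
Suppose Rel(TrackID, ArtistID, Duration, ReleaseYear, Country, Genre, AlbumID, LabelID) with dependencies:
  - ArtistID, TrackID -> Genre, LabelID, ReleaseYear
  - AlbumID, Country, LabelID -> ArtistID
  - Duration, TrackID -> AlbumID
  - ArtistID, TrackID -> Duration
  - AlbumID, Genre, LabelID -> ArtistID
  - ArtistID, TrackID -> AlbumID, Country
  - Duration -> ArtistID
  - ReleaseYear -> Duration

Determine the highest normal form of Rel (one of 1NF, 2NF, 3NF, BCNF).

3NF

Candidate keys: {AlbumID, Country, LabelID, TrackID}, {AlbumID, Genre, LabelID, TrackID}, {ArtistID, TrackID}, {Duration, TrackID}, {ReleaseYear, TrackID}. Prime attributes: {AlbumID, ArtistID, Country, Duration, Genre, LabelID, ReleaseYear, TrackID}.
AlbumID, Country, LabelID -> ArtistID breaks BCNF: {AlbumID, Country, LabelID}⁺ = {AlbumID, ArtistID, Country, LabelID}, so {AlbumID, Country, LabelID} is not a superkey.
Its right-hand attributes {ArtistID} are all prime, as are those of every other non-superkey FD — the relation is in 3NF.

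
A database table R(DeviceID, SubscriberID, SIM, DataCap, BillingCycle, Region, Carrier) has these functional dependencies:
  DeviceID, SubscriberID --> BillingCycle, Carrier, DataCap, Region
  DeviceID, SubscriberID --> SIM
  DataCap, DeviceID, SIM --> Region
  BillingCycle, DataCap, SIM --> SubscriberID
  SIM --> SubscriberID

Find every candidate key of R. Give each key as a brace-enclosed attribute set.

{DeviceID} never appears on the right of any FD, so every key must include it.
{DeviceID, SIM} is a candidate key since {DeviceID, SIM}⁺ = {BillingCycle, Carrier, DataCap, DeviceID, Region, SIM, SubscriberID} covers every attribute.
{DeviceID, SubscriberID} is a candidate key since {DeviceID, SubscriberID}⁺ = {BillingCycle, Carrier, DataCap, DeviceID, Region, SIM, SubscriberID} covers every attribute.
Any other superkey properly contains one of these, so there are no further candidate keys.

{DeviceID, SIM}, {DeviceID, SubscriberID}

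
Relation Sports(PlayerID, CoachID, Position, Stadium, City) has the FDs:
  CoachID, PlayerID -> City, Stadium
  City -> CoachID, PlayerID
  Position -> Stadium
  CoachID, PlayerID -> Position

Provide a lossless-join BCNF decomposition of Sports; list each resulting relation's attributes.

{City, CoachID, PlayerID, Position}; {Position, Stadium}

Candidate keys of the original relation: {City}, {CoachID, PlayerID}.
In {City, CoachID, PlayerID, Position, Stadium}, {Position} is not a superkey ({Position}⁺ restricted to this set is {Position, Stadium}), so split on Position -> Stadium into {Position, Stadium} and {City, CoachID, PlayerID, Position}.
{Position, Stadium} is in BCNF.
{City, CoachID, PlayerID, Position} is in BCNF.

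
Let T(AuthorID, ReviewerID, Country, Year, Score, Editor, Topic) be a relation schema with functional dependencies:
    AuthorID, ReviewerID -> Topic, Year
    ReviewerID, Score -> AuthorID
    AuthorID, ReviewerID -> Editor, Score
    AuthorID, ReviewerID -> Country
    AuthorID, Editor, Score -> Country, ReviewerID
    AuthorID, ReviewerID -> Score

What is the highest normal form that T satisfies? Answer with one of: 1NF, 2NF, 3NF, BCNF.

Candidate keys: {AuthorID, Editor, Score}, {AuthorID, ReviewerID}, {ReviewerID, Score}. Prime attributes: {AuthorID, Editor, ReviewerID, Score}.
Each dependency's left side is a superkey — BCNF holds.

BCNF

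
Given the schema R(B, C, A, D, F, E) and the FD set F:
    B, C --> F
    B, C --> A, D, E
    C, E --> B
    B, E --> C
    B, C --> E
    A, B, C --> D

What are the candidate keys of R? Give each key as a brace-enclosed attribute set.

{B, C} is a candidate key since {B, C}⁺ = {A, B, C, D, E, F} covers every attribute.
{B, E} is a candidate key since {B, E}⁺ = {A, B, C, D, E, F} covers every attribute.
{C, E} is a candidate key since {C, E}⁺ = {A, B, C, D, E, F} covers every attribute.
No proper subset of any of these is a key, and no other minimal superkey exists.

{B, C}, {B, E}, {C, E}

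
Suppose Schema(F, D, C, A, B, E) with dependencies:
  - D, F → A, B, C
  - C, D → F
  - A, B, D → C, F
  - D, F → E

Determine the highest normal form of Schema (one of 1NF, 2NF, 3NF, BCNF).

BCNF

Candidate keys: {A, B, D}, {C, D}, {D, F}. Prime attributes: {A, B, C, D, F}.
Every FD has a superkey on the left, so the relation is in BCNF.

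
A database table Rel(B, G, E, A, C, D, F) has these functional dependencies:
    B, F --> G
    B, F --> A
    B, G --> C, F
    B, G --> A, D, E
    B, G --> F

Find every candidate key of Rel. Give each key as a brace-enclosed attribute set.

{B, F}, {B, G}

Attributes never on any right-hand side: {B} — every candidate key must contain it.
{B, F}⁺ = {A, B, C, D, E, F, G} — all of the relation — so {B, F} is a candidate key.
{B, G}⁺ = {A, B, C, D, E, F, G} — all of the relation — so {B, G} is a candidate key.
Any other superkey properly contains one of these, so there are no further candidate keys.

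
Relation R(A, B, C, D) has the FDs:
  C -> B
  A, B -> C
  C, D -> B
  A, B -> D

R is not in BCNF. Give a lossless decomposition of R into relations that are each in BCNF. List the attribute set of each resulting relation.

{A, C, D}; {B, C}

Candidate keys of the original relation: {A, B}, {A, C}.
In {A, B, C, D}, {C} is not a superkey ({C}⁺ restricted to this set is {B, C}), so split on C -> B into {B, C} and {A, C, D}.
{B, C} has no BCNF violation.
{A, C, D} has no BCNF violation.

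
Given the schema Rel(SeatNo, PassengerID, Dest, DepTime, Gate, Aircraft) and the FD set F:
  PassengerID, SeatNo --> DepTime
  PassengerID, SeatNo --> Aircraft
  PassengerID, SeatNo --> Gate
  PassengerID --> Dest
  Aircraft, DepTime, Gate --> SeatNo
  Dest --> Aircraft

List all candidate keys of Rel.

{DepTime, Gate, PassengerID}, {PassengerID, SeatNo}

No FD produces {PassengerID}, so it must be in every candidate key.
{PassengerID, SeatNo} is a candidate key since {PassengerID, SeatNo}⁺ = {Aircraft, DepTime, Dest, Gate, PassengerID, SeatNo} covers every attribute.
{DepTime, Gate, PassengerID} is a candidate key since {DepTime, Gate, PassengerID}⁺ = {Aircraft, DepTime, Dest, Gate, PassengerID, SeatNo} covers every attribute.
These are minimal and exhaustive — every other superkey contains one of them.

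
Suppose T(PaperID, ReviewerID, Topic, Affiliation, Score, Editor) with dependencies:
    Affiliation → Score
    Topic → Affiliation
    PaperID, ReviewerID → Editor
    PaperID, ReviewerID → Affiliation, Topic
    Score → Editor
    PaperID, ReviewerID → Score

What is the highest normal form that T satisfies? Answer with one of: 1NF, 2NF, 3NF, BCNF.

2NF

Candidate key: {PaperID, ReviewerID}. Prime attributes: {PaperID, ReviewerID}.
Affiliation → Score breaks BCNF: {Affiliation}⁺ = {Affiliation, Editor, Score}, so {Affiliation} is not a superkey.
Affiliation → Score determines the non-prime attribute {Score} from a non-superkey — 3NF is violated.
Checking every proper subset of each key, none determines a non-prime attribute — 2NF is satisfied.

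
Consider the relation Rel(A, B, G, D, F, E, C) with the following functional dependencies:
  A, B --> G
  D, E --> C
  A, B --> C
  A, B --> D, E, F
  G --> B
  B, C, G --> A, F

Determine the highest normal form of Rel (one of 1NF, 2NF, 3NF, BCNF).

3NF

Candidate keys: {A, B}, {A, G}, {C, G}, {D, E, G}. Prime attributes: {A, B, C, D, E, G}.
For D, E --> C we have {D, E}⁺ = {C, D, E}; {D, E} is not a superkey, so BCNF fails.
Since {C} ⊆ prime attributes and every other non-superkey FD also has a prime right side, the schema is in 3NF.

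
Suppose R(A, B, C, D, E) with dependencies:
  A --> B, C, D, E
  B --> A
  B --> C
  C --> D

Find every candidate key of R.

{A}, {B}

{A} is a candidate key since {A}⁺ = {A, B, C, D, E} covers every attribute.
{B} is a candidate key since {B}⁺ = {A, B, C, D, E} covers every attribute.
Any other superkey properly contains one of these, so there are no further candidate keys.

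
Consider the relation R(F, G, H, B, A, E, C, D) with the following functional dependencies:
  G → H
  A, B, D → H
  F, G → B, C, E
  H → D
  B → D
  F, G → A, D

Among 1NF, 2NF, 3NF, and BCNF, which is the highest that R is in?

Candidate key: {F, G}. Prime attributes: {F, G}.
For G → H we have {G}⁺ = {D, G, H}; {G} is not a superkey, so BCNF fails.
G → H has non-prime {H} on the right and a non-superkey on the left, so 3NF fails.
Since {G} ⊂ {F, G} and {G}⁺ ⊇ {D, H} with {D, H} non-prime, there is a partial dependency; 2NF fails.

1NF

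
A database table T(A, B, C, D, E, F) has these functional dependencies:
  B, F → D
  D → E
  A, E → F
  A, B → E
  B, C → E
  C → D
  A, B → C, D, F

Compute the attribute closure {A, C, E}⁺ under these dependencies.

{A, C, D, E, F}

Start with {A, C, E}.
A, E → F applies; add {F} → now {A, C, E, F}.
C → D applies; add {D} → now {A, C, D, E, F}.
No further FD applies.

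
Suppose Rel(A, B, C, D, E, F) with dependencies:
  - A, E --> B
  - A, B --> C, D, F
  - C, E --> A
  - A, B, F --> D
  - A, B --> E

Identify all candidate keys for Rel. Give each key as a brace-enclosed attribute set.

{A, B}, {A, E}, {C, E}

{A, B} is a candidate key since {A, B}⁺ = {A, B, C, D, E, F} covers every attribute.
{A, E} is a candidate key since {A, E}⁺ = {A, B, C, D, E, F} covers every attribute.
{C, E} is a candidate key since {C, E}⁺ = {A, B, C, D, E, F} covers every attribute.
These are minimal and exhaustive — every other superkey contains one of them.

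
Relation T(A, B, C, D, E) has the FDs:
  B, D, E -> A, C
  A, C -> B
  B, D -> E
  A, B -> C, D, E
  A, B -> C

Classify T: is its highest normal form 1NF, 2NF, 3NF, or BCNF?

Candidate keys: {A, B}, {A, C}, {B, D}. Prime attributes: {A, B, C, D}.
Each dependency's left side is a superkey — BCNF holds.

BCNF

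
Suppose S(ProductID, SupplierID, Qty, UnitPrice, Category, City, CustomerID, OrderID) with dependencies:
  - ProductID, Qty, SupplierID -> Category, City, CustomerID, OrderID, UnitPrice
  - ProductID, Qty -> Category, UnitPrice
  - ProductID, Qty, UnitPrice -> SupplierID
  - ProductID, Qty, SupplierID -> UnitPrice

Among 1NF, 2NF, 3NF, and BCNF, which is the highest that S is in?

Candidate key: {ProductID, Qty}. Prime attributes: {ProductID, Qty}.
Each dependency's left side is a superkey — BCNF holds.

BCNF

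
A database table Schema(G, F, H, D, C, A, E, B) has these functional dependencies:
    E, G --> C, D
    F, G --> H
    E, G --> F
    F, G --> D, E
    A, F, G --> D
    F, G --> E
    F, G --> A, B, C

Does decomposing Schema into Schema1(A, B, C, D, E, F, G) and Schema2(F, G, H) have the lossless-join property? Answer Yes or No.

Yes

Schema1 ∩ Schema2 = {F, G}; its closure under F is {A, B, C, D, E, F, G, H}.
Schema1 is contained in that closure, so Schema1 ∩ Schema2 --> Schema1 holds and the join is lossless.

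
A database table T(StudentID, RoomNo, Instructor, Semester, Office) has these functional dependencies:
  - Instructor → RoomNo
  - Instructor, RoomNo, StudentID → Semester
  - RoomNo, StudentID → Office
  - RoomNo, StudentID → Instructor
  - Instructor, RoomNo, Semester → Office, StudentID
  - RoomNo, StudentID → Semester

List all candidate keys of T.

{Instructor, Semester}⁺ = {Instructor, Office, RoomNo, Semester, StudentID}, which is every attribute, so {Instructor, Semester} is a candidate key.
{Instructor, StudentID}⁺ = {Instructor, Office, RoomNo, Semester, StudentID}, which is every attribute, so {Instructor, StudentID} is a candidate key.
{RoomNo, StudentID}⁺ = {Instructor, Office, RoomNo, Semester, StudentID}, which is every attribute, so {RoomNo, StudentID} is a candidate key.
Any other superkey properly contains one of these, so there are no further candidate keys.

{Instructor, Semester}, {Instructor, StudentID}, {RoomNo, StudentID}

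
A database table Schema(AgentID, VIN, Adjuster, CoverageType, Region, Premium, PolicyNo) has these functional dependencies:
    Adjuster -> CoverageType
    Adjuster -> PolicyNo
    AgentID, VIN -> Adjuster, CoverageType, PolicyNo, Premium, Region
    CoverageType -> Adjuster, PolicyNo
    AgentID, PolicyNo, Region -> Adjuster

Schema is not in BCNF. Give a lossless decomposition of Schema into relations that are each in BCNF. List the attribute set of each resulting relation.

{Adjuster, AgentID, Premium, Region, VIN}; {Adjuster, CoverageType, PolicyNo}

Candidate key of the original relation: {AgentID, VIN}.
{Adjuster, AgentID, CoverageType, PolicyNo, Premium, Region, VIN}: {Adjuster} determines {Adjuster, CoverageType, PolicyNo} here but is not a superkey — split on Adjuster -> CoverageType, PolicyNo, giving {Adjuster, CoverageType, PolicyNo} and {Adjuster, AgentID, Premium, Region, VIN}.
{Adjuster, CoverageType, PolicyNo}: every determinant is a superkey — BCNF.
{Adjuster, AgentID, Premium, Region, VIN}: every determinant is a superkey — BCNF.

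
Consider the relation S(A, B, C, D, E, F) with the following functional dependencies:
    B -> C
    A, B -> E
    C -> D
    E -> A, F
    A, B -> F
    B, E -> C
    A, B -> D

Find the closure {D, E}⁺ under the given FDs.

{A, D, E, F}

Start with {D, E}.
E -> A, F applies; add {A, F} → now {A, D, E, F}.
No further FD applies.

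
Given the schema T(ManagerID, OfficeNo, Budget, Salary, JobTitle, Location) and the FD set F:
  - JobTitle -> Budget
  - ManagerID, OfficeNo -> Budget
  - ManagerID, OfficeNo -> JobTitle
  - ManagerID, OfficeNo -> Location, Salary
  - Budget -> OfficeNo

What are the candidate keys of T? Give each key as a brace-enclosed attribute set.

{Budget, ManagerID}, {JobTitle, ManagerID}, {ManagerID, OfficeNo}

No FD produces {ManagerID}, so it must be in every candidate key.
{Budget, ManagerID}⁺ = {Budget, JobTitle, Location, ManagerID, OfficeNo, Salary} — all of the relation — so {Budget, ManagerID} is a candidate key.
{JobTitle, ManagerID}⁺ = {Budget, JobTitle, Location, ManagerID, OfficeNo, Salary} — all of the relation — so {JobTitle, ManagerID} is a candidate key.
{ManagerID, OfficeNo}⁺ = {Budget, JobTitle, Location, ManagerID, OfficeNo, Salary} — all of the relation — so {ManagerID, OfficeNo} is a candidate key.
No proper subset of any of these is a key, and no other minimal superkey exists.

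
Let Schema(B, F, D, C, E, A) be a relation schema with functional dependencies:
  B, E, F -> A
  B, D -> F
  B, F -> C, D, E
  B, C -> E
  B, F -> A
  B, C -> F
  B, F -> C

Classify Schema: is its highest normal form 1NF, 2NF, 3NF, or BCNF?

Candidate keys: {B, C}, {B, D}, {B, F}. Prime attributes: {B, C, D, F}.
The left-hand side of every FD is a superkey, so BCNF is satisfied.

BCNF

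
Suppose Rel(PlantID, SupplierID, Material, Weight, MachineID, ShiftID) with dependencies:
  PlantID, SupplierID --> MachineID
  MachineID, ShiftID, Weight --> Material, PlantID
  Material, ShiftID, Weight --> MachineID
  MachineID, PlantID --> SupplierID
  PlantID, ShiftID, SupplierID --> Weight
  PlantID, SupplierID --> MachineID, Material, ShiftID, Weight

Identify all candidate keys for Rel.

{MachineID, PlantID}⁺ = {MachineID, Material, PlantID, ShiftID, SupplierID, Weight} — all of the relation — so {MachineID, PlantID} is a candidate key.
{PlantID, SupplierID}⁺ = {MachineID, Material, PlantID, ShiftID, SupplierID, Weight} — all of the relation — so {PlantID, SupplierID} is a candidate key.
{MachineID, ShiftID, Weight}⁺ = {MachineID, Material, PlantID, ShiftID, SupplierID, Weight} — all of the relation — so {MachineID, ShiftID, Weight} is a candidate key.
{Material, ShiftID, Weight}⁺ = {MachineID, Material, PlantID, ShiftID, SupplierID, Weight} — all of the relation — so {Material, ShiftID, Weight} is a candidate key.
These are minimal and exhaustive — every other superkey contains one of them.

{MachineID, PlantID}, {MachineID, ShiftID, Weight}, {Material, ShiftID, Weight}, {PlantID, SupplierID}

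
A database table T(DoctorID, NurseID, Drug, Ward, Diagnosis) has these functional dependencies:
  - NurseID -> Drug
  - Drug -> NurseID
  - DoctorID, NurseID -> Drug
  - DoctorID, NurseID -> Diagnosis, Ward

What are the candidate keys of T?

No FD produces {DoctorID}, so it must be in every candidate key.
{DoctorID, Drug}⁺ = {Diagnosis, DoctorID, Drug, NurseID, Ward}, which is every attribute, so {DoctorID, Drug} is a candidate key.
{DoctorID, NurseID}⁺ = {Diagnosis, DoctorID, Drug, NurseID, Ward}, which is every attribute, so {DoctorID, NurseID} is a candidate key.
These are minimal and exhaustive — every other superkey contains one of them.

{DoctorID, Drug}, {DoctorID, NurseID}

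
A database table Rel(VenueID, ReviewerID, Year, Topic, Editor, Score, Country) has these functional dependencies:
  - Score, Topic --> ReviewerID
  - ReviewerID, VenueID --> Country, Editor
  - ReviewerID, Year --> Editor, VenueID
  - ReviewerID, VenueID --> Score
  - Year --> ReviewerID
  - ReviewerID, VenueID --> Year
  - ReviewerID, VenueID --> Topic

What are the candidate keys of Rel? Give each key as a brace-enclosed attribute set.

{ReviewerID, VenueID}, {Score, Topic, VenueID}, {Year}

{Year}⁺ = {Country, Editor, ReviewerID, Score, Topic, VenueID, Year}, which is every attribute, so {Year} is a candidate key.
{ReviewerID, VenueID}⁺ = {Country, Editor, ReviewerID, Score, Topic, VenueID, Year}, which is every attribute, so {ReviewerID, VenueID} is a candidate key.
{Score, Topic, VenueID}⁺ = {Country, Editor, ReviewerID, Score, Topic, VenueID, Year}, which is every attribute, so {Score, Topic, VenueID} is a candidate key.
No proper subset of any of these is a key, and no other minimal superkey exists.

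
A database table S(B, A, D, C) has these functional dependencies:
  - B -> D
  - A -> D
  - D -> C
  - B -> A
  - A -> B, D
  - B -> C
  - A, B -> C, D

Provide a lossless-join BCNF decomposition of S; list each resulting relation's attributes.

Candidate keys of the original relation: {A}, {B}.
{A, B, C, D}: {D} determines {C, D} here but is not a superkey — split on D -> C, giving {C, D} and {A, B, D}.
{C, D} has no BCNF violation.
{A, B, D} has no BCNF violation.

{A, B, D}; {C, D}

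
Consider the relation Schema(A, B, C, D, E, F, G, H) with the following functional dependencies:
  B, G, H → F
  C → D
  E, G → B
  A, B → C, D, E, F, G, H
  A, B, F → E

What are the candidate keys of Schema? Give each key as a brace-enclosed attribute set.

{A, B}, {A, E, G}

Attributes never on any right-hand side: {A} — every candidate key must contain it.
Closure of {A, B} is {A, B, C, D, E, F, G, H}, the whole schema; {A, B} is a candidate key.
Closure of {A, E, G} is {A, B, C, D, E, F, G, H}, the whole schema; {A, E, G} is a candidate key.
Any other superkey properly contains one of these, so there are no further candidate keys.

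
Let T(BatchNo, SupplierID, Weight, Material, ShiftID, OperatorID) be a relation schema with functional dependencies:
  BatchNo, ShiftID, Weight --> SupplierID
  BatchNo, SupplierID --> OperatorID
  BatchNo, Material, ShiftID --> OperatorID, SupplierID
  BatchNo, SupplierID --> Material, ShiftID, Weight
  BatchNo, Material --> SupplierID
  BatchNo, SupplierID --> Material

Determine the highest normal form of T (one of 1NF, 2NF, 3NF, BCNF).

Candidate keys: {BatchNo, Material}, {BatchNo, ShiftID, Weight}, {BatchNo, SupplierID}. Prime attributes: {BatchNo, Material, ShiftID, SupplierID, Weight}.
The left-hand side of every FD is a superkey, so BCNF is satisfied.

BCNF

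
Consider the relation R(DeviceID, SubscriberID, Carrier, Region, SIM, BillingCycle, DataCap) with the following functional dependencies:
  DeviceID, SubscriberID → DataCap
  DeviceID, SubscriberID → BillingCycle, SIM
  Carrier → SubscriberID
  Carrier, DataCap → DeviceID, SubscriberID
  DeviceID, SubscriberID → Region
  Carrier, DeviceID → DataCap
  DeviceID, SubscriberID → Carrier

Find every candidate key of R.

{Carrier, DataCap}⁺ = {BillingCycle, Carrier, DataCap, DeviceID, Region, SIM, SubscriberID}, which is every attribute, so {Carrier, DataCap} is a candidate key.
{Carrier, DeviceID}⁺ = {BillingCycle, Carrier, DataCap, DeviceID, Region, SIM, SubscriberID}, which is every attribute, so {Carrier, DeviceID} is a candidate key.
{DeviceID, SubscriberID}⁺ = {BillingCycle, Carrier, DataCap, DeviceID, Region, SIM, SubscriberID}, which is every attribute, so {DeviceID, SubscriberID} is a candidate key.
These are minimal and exhaustive — every other superkey contains one of them.

{Carrier, DataCap}, {Carrier, DeviceID}, {DeviceID, SubscriberID}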